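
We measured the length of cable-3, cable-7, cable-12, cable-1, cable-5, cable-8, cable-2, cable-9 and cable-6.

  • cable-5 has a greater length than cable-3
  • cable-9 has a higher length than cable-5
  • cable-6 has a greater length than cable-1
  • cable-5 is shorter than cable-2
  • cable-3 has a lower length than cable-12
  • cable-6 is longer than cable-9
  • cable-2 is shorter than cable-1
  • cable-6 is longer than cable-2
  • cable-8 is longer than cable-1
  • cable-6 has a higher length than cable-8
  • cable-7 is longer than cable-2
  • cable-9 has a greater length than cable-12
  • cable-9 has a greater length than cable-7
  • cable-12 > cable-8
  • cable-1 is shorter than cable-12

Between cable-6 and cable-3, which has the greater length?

cable-6

Link the given pairs in sequence: cable-3 < cable-5; cable-5 < cable-2; cable-2 < cable-1; cable-1 < cable-8; cable-8 < cable-12; cable-12 < cable-9; cable-9 < cable-6.
Chaining these gives cable-3 < cable-5 < cable-2 < cable-1 < cable-8 < cable-12 < cable-9 < cable-6.
So cable-3 < cable-6; cable-6 is the longer of the two.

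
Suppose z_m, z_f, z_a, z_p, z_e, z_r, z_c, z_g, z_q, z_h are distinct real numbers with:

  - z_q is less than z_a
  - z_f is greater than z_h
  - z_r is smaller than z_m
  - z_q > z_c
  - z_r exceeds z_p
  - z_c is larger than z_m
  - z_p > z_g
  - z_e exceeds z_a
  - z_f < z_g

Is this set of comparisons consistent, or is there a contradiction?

The single ordering z_h < z_f < z_g < z_p < z_r < z_m < z_c < z_q < z_a < z_e satisfies every listed relation, so no contradiction arises.

consistent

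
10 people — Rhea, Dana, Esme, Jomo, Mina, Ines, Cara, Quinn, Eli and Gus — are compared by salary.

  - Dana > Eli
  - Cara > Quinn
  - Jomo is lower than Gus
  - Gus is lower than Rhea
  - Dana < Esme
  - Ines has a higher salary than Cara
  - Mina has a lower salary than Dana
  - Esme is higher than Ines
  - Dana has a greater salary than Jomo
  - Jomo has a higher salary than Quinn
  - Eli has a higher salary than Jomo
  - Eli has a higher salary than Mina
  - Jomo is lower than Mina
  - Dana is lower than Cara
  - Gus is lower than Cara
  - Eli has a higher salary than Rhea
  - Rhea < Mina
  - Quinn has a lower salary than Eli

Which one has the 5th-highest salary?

Eli

Piecing the relations together gives one ordering: Quinn < Jomo < Gus < Rhea < Mina < Eli < Dana < Cara < Ines < Esme.
Counting 5 from the largest end gives Eli.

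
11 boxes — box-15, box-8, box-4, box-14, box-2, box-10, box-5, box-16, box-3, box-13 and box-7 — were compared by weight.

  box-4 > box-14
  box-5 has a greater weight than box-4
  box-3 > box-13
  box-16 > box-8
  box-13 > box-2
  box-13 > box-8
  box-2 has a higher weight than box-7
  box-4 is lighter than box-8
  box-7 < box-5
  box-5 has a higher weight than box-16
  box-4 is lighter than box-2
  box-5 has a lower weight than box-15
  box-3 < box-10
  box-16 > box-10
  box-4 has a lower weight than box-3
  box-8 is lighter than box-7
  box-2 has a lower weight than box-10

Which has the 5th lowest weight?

box-2

The consecutive relations fix a unique order: box-14 < box-4 < box-8 < box-7 < box-2 < box-13 < box-3 < box-10 < box-16 < box-5 < box-15.
Counting 5 from the smallest end gives box-2.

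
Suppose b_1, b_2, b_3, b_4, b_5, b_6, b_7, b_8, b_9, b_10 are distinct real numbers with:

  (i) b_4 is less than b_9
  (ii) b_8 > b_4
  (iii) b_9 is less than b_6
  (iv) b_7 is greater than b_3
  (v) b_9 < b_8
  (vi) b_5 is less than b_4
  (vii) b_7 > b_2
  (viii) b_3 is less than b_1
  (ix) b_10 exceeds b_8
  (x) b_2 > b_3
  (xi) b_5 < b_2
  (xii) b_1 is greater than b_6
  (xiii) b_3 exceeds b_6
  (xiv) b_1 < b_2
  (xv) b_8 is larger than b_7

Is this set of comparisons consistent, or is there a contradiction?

Every relation is compatible with b_5 < b_4 < b_9 < b_6 < b_3 < b_1 < b_2 < b_7 < b_8 < b_10; the set is consistent.

consistent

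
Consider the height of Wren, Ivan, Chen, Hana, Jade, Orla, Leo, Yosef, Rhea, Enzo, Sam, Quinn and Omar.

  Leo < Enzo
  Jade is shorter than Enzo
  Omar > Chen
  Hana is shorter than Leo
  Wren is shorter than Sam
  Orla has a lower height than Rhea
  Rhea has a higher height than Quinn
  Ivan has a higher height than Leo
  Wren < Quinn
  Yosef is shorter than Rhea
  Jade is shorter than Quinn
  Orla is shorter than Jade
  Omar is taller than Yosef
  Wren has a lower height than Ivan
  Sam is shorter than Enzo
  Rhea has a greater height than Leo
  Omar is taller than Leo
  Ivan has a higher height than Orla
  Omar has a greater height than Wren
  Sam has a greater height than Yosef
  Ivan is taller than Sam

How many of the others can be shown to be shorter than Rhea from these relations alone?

7

The elements the relations force below Rhea are Wren, Orla, Jade, Yosef, Hana, Leo, Quinn — no chain reaches any other.
That is 7.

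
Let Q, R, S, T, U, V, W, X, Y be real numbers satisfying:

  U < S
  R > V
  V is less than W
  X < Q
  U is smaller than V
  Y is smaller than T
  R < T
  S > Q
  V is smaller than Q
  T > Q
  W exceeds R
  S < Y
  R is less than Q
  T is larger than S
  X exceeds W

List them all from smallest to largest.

U < V < R < W < X < Q < S < Y < T

The consecutive links are each given: U < V; V < R; R < W; W < X; X < Q; Q < S; S < Y; Y < T.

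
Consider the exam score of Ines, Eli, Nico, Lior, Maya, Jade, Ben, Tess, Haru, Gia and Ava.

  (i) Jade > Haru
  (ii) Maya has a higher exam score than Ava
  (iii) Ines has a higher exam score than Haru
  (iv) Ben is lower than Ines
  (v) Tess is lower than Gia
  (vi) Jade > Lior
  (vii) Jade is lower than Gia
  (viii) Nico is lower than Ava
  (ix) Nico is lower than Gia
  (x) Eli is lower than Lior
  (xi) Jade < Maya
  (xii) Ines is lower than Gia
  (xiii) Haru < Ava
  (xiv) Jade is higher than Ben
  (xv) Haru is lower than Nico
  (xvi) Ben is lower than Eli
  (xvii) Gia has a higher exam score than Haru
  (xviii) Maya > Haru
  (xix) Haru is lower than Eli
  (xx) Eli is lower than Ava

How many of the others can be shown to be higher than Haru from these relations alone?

Directly above Haru: Ines, Nico, Eli, Jade, Gia, Ava, Maya.
One step further: Lior (8 so far).
No other element is forced above Haru by the given relations, so the count is 8.

8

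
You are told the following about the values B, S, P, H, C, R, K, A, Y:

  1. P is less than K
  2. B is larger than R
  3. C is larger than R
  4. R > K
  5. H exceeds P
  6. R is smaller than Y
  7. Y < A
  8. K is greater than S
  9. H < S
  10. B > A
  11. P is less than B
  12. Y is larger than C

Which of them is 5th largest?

The consecutive relations fix a unique order: P < H < S < K < R < C < Y < A < B.
The 5th largest is R.

R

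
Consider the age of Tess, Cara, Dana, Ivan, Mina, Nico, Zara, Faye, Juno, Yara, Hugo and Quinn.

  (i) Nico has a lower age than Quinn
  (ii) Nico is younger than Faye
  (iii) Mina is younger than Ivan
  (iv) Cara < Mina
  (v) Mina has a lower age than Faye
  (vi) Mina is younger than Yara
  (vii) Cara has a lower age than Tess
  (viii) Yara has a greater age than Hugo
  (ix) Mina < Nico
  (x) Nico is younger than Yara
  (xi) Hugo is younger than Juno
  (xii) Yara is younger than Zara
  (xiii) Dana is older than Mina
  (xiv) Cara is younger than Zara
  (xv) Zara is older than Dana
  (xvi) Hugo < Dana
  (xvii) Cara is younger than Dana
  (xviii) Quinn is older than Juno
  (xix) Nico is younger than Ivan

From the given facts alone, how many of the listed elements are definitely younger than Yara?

The elements the relations force below Yara are Cara, Mina, Nico, Hugo — no chain reaches any other.
That is 4.

4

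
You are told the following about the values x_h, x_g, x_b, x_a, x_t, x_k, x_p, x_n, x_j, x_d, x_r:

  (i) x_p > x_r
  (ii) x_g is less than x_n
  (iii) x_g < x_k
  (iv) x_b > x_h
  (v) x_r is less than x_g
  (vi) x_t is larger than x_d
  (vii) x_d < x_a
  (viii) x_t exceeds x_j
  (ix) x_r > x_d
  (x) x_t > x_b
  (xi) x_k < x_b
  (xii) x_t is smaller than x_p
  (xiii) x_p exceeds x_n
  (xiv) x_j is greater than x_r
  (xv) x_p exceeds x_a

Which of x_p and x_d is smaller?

x_d

x_d < x_r < x_g < x_k < x_b < x_t < x_p, by transitivity through x_r, x_g, x_k, x_b, x_t.
So x_d < x_p; x_d is the smaller of the two.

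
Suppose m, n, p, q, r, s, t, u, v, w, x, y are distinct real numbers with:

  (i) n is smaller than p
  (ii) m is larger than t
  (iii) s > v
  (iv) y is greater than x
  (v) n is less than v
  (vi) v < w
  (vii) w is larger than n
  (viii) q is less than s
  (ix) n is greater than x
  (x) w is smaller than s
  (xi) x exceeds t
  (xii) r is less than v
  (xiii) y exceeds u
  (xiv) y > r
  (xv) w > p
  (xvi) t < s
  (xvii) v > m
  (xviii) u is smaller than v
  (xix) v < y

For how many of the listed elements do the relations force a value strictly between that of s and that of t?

6

The relations place t below s. An element lies strictly between them when it is forced above t and also forced below s.
Above t: {m, x, n, p, v, y, w}. Below s: {u, q, m, x, n, r, p, v, w}.
Intersection: {m, x, n, p, v, w} — 6.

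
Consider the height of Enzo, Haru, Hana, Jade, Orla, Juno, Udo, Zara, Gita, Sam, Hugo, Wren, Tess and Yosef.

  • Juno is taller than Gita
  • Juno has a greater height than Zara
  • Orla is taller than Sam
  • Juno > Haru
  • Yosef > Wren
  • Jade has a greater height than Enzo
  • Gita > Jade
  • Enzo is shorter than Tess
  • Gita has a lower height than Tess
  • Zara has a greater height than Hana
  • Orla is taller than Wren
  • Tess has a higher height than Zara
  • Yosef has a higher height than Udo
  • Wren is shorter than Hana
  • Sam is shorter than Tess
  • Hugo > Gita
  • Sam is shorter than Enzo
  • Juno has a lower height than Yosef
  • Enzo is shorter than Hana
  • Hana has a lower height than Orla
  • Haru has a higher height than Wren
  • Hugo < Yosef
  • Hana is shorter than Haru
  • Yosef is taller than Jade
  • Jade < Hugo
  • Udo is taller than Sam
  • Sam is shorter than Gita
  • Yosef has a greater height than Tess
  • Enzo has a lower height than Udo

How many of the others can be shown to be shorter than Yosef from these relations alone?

The elements the relations force below Yosef are Sam, Wren, Enzo, Jade, Gita, Hana, Haru, Hugo, Udo, Zara, Tess, Juno — no chain reaches any other.
That is 12.

12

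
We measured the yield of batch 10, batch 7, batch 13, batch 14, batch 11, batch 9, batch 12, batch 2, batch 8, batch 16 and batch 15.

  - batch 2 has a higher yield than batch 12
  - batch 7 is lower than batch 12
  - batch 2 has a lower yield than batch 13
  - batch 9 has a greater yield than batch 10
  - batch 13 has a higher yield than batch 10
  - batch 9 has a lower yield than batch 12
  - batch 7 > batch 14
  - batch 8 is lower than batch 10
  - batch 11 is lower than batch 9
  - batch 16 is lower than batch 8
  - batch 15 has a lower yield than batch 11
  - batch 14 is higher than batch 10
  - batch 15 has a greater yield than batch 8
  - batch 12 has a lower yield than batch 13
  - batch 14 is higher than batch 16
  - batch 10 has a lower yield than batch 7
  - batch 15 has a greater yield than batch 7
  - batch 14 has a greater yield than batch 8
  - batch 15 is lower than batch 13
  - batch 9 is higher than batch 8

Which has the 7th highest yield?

Chaining the given pairs: batch 16 < batch 8 < batch 10 < batch 14 < batch 7 < batch 15 < batch 11 < batch 9 < batch 12 < batch 2 < batch 13.
Counting 7 from the largest end gives batch 7.

batch 7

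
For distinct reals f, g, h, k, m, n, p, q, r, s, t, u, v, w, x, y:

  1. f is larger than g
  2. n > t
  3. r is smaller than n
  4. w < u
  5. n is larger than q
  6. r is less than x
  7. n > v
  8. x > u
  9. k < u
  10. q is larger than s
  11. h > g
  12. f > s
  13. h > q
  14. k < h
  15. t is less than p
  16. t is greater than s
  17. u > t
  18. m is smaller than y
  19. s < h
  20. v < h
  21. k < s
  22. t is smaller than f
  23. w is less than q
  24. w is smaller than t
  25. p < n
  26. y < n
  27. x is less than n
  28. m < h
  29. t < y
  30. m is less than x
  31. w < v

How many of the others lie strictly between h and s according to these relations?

1

The relations place s below h. An element lies strictly between them when it is forced above s and also forced below h.
Above s: {t, p, u, y, q, x, f, n}. Below h: {k, m, w, v, q, g}.
Intersection: {q} — 1.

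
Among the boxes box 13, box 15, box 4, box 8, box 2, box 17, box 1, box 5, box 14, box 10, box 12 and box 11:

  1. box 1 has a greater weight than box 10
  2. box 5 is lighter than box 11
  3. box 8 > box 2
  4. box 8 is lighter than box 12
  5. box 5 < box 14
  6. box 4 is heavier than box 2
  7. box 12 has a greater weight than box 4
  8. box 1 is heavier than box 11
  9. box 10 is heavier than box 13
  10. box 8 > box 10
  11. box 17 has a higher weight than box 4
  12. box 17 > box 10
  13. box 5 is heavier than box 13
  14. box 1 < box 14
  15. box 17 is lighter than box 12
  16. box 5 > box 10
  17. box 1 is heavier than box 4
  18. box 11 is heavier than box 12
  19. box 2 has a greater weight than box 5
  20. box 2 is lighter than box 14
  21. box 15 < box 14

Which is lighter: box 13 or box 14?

box 13

Following the relations from box 13: box 13 < box 10 < box 5 < box 2 < box 4 < box 17 < box 12 < box 11 < box 1 < box 14.
So box 13 < box 14; box 13 is the lighter of the two.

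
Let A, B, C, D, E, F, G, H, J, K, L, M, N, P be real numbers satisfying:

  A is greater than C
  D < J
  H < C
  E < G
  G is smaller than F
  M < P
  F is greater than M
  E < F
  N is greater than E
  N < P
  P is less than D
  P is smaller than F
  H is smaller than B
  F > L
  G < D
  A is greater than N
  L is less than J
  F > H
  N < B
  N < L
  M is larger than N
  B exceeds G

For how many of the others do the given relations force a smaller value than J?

Directly below J: L, D.
One step further: N, P, G (5 so far).
One step further: E, M (7 so far).
Nothing else is reachable below J; 7 in all.

7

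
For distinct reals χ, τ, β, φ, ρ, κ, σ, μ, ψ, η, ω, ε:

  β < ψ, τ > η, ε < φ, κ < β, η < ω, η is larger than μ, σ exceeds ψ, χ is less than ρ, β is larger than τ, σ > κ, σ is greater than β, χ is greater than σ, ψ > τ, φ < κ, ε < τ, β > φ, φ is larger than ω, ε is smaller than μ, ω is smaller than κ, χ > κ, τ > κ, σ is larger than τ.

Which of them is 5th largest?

β

Piecing the relations together gives one ordering: ε < μ < η < ω < φ < κ < τ < β < ψ < σ < χ < ρ.
Counting 5 from the largest end gives β.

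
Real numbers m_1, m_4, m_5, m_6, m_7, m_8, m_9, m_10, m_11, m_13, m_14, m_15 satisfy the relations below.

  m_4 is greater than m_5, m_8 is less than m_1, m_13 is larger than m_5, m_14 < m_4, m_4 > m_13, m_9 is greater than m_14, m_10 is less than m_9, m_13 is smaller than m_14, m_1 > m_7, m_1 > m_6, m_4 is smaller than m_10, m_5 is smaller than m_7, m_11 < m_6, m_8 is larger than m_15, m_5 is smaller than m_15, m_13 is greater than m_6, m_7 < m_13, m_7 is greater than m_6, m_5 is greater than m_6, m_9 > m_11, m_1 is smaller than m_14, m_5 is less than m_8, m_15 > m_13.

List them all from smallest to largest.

Nothing is placed below m_11, so it is least; from there m_11 < m_6; m_6 < m_5; m_5 < m_7; m_7 < m_13; m_13 < m_15; m_15 < m_8; m_8 < m_1; m_1 < m_14; m_14 < m_4; m_4 < m_10; m_10 < m_9, each given directly.

m_11 < m_6 < m_5 < m_7 < m_13 < m_15 < m_8 < m_1 < m_14 < m_4 < m_10 < m_9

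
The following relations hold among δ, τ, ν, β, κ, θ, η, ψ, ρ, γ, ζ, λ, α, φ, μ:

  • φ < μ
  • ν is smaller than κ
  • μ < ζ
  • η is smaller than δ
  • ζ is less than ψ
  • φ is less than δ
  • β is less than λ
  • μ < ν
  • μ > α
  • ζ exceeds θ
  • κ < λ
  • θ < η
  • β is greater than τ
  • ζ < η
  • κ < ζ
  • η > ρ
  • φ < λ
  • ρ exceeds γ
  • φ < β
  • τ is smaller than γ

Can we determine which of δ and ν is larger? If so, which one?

δ

The relevant relations are ν < κ; κ < ζ; ζ < η; η < δ.
Chaining these gives ν < κ < ζ < η < δ.
So δ is larger.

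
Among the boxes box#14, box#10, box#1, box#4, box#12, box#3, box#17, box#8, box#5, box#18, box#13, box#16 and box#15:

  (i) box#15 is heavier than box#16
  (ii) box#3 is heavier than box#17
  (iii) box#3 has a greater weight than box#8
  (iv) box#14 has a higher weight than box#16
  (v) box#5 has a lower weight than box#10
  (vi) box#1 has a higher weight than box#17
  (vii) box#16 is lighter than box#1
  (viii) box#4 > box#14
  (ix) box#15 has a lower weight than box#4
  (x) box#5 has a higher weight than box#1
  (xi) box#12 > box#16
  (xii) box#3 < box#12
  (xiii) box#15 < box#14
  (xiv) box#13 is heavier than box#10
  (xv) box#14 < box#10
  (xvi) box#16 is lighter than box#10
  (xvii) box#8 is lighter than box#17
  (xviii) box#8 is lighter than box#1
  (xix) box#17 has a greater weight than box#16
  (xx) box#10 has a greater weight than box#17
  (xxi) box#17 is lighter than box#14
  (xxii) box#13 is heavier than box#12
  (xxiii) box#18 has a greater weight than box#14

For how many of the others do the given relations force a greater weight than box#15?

The elements the relations force above box#15 are box#14, box#10, box#4, box#18, box#13 — no chain reaches any other.
That is 5.

5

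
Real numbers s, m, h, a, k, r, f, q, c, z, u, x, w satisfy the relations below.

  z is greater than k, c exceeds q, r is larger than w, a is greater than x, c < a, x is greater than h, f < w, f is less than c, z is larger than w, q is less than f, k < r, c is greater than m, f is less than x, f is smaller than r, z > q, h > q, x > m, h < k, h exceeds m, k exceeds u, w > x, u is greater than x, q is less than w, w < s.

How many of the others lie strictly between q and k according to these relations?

Chaining upward from q reaches: f, c, h, x, u, w, s, a, z, r.
Chaining downward from k reaches: f, m, h, x, u.
Strictly between q and k are those in both lists: f, h, x, u — 4 elements.

4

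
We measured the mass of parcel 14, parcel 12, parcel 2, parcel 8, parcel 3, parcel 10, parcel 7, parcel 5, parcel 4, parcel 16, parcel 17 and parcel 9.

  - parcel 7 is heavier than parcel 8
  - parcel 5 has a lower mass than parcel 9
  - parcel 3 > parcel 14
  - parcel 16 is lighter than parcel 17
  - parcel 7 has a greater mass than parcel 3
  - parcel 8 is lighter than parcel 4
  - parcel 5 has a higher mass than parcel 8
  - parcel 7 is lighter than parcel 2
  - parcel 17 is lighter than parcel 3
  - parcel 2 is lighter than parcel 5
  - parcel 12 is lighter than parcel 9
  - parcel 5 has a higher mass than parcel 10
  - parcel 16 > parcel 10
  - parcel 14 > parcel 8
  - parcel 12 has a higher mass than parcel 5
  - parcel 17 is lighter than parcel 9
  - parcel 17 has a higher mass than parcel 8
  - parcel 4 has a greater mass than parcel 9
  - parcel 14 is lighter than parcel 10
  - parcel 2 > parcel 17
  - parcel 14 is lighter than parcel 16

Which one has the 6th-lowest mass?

Chaining the given pairs: parcel 8 < parcel 14 < parcel 10 < parcel 16 < parcel 17 < parcel 3 < parcel 7 < parcel 2 < parcel 5 < parcel 12 < parcel 9 < parcel 4.
The 6th smallest is parcel 3.

parcel 3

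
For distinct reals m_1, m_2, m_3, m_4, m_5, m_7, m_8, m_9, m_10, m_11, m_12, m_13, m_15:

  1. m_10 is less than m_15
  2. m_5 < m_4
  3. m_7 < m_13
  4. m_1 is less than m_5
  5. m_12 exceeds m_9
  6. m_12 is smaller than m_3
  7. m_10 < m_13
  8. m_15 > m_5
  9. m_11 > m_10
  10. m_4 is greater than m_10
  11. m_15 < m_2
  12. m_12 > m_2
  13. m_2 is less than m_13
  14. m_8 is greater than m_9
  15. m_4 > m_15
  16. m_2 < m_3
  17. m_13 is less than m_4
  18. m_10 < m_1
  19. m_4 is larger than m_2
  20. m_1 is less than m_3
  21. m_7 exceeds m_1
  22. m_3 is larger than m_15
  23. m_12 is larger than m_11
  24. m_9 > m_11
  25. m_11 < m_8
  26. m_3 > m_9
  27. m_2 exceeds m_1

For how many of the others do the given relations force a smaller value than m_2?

Directly below m_2: m_1, m_15.
One step further: m_10, m_5 (4 so far).
No other element is forced below m_2 by the given relations, so the count is 4.

4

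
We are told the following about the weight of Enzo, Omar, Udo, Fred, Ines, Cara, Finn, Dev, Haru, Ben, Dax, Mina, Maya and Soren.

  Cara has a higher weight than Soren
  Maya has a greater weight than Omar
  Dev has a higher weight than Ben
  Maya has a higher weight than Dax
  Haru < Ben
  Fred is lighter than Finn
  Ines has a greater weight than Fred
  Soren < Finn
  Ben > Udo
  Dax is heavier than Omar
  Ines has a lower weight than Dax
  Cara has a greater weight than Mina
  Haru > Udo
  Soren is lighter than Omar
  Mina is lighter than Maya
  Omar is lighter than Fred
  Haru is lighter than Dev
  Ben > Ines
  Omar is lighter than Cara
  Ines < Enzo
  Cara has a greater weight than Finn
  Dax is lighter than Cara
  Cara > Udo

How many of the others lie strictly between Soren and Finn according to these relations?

2

Chaining upward from Soren reaches: Omar, Fred, Ines, Dax, Cara, Ben, Enzo, Dev, Maya.
Chaining downward from Finn reaches: Omar, Fred.
Strictly between Soren and Finn are those in both lists: Omar, Fred — 2 elements.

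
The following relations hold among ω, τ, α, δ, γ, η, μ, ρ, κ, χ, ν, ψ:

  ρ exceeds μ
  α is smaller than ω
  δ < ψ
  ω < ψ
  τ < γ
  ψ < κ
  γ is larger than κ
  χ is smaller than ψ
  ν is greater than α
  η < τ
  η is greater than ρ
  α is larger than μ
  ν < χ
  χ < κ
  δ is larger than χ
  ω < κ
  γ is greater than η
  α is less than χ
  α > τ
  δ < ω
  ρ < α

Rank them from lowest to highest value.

μ < ρ < η < τ < α < ν < χ < δ < ω < ψ < κ < γ

Nothing is placed below μ, so it is least; from there μ < ρ; ρ < η; η < τ; τ < α; α < ν; ν < χ; χ < δ; δ < ω; ω < ψ; ψ < κ; κ < γ, each given directly.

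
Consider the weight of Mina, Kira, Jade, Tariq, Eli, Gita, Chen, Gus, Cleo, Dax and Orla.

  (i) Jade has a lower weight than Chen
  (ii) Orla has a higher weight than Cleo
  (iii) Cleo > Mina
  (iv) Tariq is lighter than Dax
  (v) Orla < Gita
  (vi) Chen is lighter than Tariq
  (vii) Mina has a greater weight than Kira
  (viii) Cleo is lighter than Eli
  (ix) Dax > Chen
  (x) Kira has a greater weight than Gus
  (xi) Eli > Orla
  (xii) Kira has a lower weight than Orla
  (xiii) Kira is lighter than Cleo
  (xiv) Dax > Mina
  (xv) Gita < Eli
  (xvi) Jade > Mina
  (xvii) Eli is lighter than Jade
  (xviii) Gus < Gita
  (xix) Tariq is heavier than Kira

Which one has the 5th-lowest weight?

Orla

The consecutive relations fix a unique order: Gus < Kira < Mina < Cleo < Orla < Gita < Eli < Jade < Chen < Tariq < Dax.
The 5th smallest is Orla.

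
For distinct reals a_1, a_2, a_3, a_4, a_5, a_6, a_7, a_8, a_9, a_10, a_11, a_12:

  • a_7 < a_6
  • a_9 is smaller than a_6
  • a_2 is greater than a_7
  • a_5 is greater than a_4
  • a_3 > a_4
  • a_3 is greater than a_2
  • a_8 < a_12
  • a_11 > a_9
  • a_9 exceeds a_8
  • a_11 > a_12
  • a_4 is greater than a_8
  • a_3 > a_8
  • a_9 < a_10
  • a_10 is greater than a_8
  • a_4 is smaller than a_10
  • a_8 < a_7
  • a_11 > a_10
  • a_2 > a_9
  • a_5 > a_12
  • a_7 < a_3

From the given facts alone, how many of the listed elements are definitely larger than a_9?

5

The elements the relations force above a_9 are a_2, a_3, a_10, a_11, a_6 — no chain reaches any other.
That is 5.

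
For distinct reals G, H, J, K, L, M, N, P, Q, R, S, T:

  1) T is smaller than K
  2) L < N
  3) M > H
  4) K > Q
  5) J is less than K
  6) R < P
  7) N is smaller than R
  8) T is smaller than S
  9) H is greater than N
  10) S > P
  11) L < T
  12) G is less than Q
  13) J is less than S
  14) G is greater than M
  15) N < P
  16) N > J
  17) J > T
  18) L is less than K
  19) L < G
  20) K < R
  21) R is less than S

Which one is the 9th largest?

N

Piecing the relations together gives one ordering: L < T < J < N < H < M < G < Q < K < R < P < S.
The 9th largest is N.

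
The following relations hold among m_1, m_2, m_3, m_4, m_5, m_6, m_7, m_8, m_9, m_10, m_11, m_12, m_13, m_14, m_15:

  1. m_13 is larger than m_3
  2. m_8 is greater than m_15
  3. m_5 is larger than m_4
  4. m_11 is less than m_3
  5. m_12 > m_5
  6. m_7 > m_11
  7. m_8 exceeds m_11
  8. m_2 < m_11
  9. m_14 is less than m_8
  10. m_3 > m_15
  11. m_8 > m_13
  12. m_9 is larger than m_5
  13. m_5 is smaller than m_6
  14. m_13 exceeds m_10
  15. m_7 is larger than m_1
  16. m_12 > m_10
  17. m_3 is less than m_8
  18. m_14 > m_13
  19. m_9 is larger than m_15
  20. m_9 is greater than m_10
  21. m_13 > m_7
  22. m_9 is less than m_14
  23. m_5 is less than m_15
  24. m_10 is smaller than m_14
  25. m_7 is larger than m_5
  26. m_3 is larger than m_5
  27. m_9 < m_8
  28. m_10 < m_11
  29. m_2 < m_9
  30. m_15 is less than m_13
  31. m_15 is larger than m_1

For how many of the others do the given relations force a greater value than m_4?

From m_4 the given relations immediately reach m_5.
From those, m_15, m_3, m_7, m_9, m_6, m_12 — 7 in total.
From those, m_13, m_14, m_8 — 10 in total.
Nothing else is reachable above m_4; 10 in all.

10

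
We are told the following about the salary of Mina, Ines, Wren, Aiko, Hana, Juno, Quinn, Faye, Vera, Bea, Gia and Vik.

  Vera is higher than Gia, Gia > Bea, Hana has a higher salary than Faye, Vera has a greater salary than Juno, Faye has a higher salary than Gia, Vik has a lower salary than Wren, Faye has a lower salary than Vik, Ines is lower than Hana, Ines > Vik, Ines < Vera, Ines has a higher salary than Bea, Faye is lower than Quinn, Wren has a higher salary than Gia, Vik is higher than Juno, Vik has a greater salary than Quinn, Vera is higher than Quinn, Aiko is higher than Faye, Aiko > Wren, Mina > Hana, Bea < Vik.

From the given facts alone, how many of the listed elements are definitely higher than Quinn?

From Quinn the given relations immediately reach Vik, Vera.
From those, Ines, Wren — 4 in total.
From those, Hana, Aiko — 6 in total.
From those, Mina — 7 in total.
No other element is forced above Quinn by the given relations, so the count is 7.

7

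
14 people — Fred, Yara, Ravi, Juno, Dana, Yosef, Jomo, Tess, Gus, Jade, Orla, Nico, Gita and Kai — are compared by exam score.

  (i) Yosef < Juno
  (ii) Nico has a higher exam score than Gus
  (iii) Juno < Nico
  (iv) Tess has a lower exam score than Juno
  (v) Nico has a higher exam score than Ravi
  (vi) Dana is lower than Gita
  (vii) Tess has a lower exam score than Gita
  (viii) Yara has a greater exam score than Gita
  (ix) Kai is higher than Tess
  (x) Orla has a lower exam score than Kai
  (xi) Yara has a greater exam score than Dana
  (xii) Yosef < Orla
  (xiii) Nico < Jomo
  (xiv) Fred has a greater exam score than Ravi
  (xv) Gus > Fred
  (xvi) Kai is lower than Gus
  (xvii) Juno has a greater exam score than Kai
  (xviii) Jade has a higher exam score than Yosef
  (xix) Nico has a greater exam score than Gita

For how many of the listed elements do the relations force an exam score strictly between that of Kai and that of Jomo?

3

The relations place Kai below Jomo. An element lies strictly between them when it is forced above Kai and also forced below Jomo.
Above Kai: {Juno, Gus, Nico}. Below Jomo: {Dana, Yosef, Ravi, Fred, Orla, Tess, Gita, Juno, Gus, Nico}.
Intersection: {Juno, Gus, Nico} — 3.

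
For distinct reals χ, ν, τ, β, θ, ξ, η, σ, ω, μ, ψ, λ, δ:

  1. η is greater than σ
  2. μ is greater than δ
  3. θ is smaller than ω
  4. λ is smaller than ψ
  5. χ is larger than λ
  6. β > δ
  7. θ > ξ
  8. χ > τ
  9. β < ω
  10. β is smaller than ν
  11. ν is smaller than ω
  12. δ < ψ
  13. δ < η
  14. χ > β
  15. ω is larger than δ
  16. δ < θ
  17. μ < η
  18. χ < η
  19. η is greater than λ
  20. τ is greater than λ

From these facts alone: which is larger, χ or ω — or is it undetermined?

undetermined

Following every chain through χ: above χ we get η; below χ we get δ, λ, β, τ.
ω is not reached, and no chain runs the other way from ω to χ.
So the given relations leave the order of χ and ω undetermined.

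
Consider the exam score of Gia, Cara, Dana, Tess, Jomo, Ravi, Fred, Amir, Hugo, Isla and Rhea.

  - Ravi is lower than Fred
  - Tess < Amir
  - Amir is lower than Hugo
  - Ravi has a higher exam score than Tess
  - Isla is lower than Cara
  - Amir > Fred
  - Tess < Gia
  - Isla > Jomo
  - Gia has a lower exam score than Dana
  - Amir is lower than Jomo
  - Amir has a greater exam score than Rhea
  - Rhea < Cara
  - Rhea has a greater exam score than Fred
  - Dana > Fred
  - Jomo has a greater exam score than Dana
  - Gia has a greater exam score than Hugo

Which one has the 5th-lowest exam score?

Amir

The consecutive relations fix a unique order: Tess < Ravi < Fred < Rhea < Amir < Hugo < Gia < Dana < Jomo < Isla < Cara.
The 5th smallest is Amir.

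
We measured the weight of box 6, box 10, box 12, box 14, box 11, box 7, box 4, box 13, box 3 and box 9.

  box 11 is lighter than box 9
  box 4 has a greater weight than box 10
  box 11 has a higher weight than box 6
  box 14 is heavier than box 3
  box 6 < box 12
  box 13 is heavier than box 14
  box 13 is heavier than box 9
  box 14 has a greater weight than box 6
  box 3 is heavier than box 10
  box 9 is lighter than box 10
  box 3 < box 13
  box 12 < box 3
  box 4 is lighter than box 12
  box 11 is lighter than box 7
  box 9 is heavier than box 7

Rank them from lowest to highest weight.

box 6 < box 11 < box 7 < box 9 < box 10 < box 4 < box 12 < box 3 < box 14 < box 13

Each adjacent pair is fixed by a given relation: box 6 < box 11; box 11 < box 7; box 7 < box 9; box 9 < box 10; box 10 < box 4; box 4 < box 12; box 12 < box 3; box 3 < box 14; box 14 < box 13. Chaining them end to end gives the full order.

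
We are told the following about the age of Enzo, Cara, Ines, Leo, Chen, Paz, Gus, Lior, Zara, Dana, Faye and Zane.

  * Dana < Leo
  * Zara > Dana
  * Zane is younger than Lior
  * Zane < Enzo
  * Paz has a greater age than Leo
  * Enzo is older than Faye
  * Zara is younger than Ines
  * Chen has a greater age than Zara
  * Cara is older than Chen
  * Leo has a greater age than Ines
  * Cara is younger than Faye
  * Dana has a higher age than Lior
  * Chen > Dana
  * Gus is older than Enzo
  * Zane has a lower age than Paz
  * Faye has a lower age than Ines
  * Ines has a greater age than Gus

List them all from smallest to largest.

Each adjacent pair is fixed by a given relation: Zane < Lior; Lior < Dana; Dana < Zara; Zara < Chen; Chen < Cara; Cara < Faye; Faye < Enzo; Enzo < Gus; Gus < Ines; Ines < Leo; Leo < Paz. Chaining them end to end gives the full order.

Zane < Lior < Dana < Zara < Chen < Cara < Faye < Enzo < Gus < Ines < Leo < Paz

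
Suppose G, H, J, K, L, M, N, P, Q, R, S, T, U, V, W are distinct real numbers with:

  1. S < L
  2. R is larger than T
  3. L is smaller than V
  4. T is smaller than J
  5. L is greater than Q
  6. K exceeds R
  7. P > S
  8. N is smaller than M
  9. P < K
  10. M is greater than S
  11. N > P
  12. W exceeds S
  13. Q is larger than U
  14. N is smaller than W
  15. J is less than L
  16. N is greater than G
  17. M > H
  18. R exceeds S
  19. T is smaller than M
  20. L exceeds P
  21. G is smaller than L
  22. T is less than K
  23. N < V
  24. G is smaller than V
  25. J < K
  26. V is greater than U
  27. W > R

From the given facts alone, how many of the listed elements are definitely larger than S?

8

The elements the relations force above S are R, P, N, L, K, V, M, W — no chain reaches any other.
That is 8.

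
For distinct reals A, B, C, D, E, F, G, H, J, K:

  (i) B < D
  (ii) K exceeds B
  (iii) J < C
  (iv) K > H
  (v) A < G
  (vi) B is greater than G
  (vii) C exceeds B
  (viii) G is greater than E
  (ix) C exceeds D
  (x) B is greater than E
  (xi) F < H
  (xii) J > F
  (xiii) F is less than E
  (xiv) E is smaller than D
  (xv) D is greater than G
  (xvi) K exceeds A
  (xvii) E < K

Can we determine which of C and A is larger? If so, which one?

C

Link the given pairs in sequence: A < G; G < B; B < D; D < C.
Together: A < G < B < D < C.
So C is larger.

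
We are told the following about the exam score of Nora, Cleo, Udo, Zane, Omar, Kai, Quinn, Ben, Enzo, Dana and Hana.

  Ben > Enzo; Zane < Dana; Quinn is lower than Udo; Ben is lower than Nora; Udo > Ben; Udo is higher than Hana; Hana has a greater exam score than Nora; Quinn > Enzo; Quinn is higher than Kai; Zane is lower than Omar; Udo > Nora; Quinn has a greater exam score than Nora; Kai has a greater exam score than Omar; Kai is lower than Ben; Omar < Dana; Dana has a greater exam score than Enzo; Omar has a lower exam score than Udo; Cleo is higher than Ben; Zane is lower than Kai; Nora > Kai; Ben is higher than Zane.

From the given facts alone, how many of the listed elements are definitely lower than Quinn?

From Quinn the given relations immediately reach Enzo, Kai, Nora.
From those, Zane, Omar, Ben — 6 in total.
Nothing else is reachable below Quinn; 6 in all.

6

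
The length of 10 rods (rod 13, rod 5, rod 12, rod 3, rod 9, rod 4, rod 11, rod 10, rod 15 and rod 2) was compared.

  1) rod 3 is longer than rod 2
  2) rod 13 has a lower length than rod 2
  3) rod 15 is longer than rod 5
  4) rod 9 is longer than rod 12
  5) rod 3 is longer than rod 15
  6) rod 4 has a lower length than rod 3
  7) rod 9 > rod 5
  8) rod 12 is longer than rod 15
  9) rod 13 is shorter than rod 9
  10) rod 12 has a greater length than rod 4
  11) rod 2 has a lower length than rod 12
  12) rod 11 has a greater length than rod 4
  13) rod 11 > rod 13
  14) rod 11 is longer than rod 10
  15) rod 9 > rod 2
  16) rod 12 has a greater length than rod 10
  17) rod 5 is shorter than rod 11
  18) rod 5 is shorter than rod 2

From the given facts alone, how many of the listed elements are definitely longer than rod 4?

4

From rod 4 the given relations immediately reach rod 11, rod 12, rod 3.
From those, rod 9 — 4 in total.
No other element is forced above rod 4 by the given relations, so the count is 4.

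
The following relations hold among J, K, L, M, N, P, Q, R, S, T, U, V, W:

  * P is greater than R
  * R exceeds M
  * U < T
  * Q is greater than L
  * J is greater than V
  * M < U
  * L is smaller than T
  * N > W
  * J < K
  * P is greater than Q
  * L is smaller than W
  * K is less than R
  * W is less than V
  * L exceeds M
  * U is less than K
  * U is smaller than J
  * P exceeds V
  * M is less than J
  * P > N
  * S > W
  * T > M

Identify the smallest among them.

Chaining upward from M: directly above it, L, U, J, T, R; then Q, W, K, P; then N, V, S.
That covers every other element, and nothing is given below M, so M is the smallest.

M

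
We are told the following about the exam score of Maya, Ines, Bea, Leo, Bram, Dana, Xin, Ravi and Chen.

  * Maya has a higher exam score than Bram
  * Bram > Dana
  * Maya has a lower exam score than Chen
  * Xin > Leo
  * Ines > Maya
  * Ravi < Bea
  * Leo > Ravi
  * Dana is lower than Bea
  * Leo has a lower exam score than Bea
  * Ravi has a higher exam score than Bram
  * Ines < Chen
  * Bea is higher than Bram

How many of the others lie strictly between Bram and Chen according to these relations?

2

Chaining upward from Bram reaches: Ravi, Leo, Maya, Ines, Xin, Bea.
Chaining downward from Chen reaches: Dana, Maya, Ines.
Strictly between Bram and Chen are those in both lists: Maya, Ines — 2 elements.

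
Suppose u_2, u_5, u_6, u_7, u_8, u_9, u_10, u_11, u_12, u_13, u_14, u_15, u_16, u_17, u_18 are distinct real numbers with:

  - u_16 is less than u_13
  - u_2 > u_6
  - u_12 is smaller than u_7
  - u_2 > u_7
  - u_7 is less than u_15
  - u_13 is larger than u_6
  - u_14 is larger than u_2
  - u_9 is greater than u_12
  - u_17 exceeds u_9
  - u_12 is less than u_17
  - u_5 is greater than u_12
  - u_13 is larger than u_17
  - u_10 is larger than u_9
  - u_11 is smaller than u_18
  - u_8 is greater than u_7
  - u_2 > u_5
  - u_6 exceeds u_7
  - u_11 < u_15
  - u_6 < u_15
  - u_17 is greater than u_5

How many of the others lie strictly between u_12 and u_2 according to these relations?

The relations place u_12 below u_2. An element lies strictly between them when it is forced above u_12 and also forced below u_2.
Above u_12: {u_9, u_10, u_5, u_7, u_8, u_17, u_6, u_15, u_13, u_14}. Below u_2: {u_5, u_7, u_6}.
Intersection: {u_5, u_7, u_6} — 3.

3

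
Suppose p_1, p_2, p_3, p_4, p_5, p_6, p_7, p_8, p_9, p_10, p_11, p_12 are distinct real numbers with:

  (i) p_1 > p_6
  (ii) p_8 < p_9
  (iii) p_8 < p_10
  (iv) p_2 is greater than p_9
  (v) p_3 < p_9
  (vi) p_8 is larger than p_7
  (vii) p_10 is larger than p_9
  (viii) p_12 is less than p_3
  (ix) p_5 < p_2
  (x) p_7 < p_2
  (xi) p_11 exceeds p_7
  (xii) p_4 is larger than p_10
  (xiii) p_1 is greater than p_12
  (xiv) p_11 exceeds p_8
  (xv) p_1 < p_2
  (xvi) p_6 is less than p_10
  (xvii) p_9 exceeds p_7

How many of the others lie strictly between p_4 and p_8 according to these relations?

The relations place p_8 below p_4. An element lies strictly between them when it is forced above p_8 and also forced below p_4.
Above p_8: {p_9, p_10, p_2, p_11}. Below p_4: {p_12, p_6, p_7, p_3, p_9, p_10}.
Intersection: {p_9, p_10} — 2.

2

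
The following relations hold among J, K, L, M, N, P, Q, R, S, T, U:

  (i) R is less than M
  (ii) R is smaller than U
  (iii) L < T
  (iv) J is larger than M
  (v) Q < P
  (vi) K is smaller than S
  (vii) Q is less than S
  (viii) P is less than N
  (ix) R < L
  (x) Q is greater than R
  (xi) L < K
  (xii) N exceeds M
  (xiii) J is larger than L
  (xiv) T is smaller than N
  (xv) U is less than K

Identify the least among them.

Chaining upward from R: directly above it, U, M, L, Q; then K, P, J, T, N, S.
That covers every other element, and nothing is given below R, so R is the least.

R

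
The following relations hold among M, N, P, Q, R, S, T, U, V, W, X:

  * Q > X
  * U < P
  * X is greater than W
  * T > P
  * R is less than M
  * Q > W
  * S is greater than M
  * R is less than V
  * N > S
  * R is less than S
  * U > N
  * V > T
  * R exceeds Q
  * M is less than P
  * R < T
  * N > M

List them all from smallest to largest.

W < X < Q < R < M < S < N < U < P < T < V

The consecutive links are each given: W < X; X < Q; Q < R; R < M; M < S; S < N; N < U; U < P; P < T; T < V.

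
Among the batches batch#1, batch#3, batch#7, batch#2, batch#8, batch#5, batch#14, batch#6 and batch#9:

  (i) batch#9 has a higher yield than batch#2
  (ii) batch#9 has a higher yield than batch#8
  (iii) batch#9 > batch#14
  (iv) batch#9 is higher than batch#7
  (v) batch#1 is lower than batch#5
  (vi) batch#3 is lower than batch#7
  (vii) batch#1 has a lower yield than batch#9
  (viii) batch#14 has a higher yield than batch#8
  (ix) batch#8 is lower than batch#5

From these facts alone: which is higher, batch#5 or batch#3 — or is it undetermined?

undetermined

Following every chain through batch#3: above batch#3 we get batch#7, batch#9.
batch#5 is not reached, and no chain runs the other way from batch#5 to batch#3.
So the given relations leave the order of batch#3 and batch#5 undetermined.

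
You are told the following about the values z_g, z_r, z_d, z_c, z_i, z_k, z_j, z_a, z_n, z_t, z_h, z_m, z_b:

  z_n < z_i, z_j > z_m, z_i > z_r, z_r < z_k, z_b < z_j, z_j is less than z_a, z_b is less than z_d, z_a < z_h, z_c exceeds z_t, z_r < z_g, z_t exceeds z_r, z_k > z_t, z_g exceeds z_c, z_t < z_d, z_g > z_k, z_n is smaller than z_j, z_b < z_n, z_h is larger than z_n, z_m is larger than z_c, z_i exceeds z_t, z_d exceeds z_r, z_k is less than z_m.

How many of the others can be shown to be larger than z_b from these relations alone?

From z_b the given relations immediately reach z_n, z_j, z_d.
From those, z_i, z_a, z_h — 6 in total.
Nothing else is reachable above z_b; 6 in all.

6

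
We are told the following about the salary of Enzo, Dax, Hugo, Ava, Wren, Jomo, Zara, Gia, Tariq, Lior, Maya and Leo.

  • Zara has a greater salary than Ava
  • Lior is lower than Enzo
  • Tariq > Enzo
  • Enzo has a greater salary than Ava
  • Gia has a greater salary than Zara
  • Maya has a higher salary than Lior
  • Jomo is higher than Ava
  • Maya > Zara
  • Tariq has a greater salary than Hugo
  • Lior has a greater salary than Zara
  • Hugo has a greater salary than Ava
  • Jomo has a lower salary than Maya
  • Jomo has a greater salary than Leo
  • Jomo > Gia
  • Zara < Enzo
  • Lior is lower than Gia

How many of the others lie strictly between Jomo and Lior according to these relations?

1

The relations place Lior below Jomo. An element lies strictly between them when it is forced above Lior and also forced below Jomo.
Above Lior: {Enzo, Gia, Tariq, Maya}. Below Jomo: {Ava, Zara, Leo, Gia}.
Intersection: {Gia} — 1.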